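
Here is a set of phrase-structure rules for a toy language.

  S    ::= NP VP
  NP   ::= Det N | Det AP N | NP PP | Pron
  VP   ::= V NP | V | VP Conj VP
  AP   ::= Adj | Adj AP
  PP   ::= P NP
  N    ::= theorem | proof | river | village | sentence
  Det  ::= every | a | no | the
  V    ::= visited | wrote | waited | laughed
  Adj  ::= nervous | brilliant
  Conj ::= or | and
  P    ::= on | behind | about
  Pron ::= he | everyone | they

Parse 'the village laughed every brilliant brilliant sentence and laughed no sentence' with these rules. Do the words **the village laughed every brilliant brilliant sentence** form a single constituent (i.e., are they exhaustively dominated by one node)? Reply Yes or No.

No

[S [NP [Det the] [N village]] [VP [VP [V laughed] [NP [Det every] [AP [Adj brilliant] [AP [Adj brilliant]]] [N sentence]]] [Conj and] [VP [V laughed] [NP [Det no] [N sentence]]]]]
The smallest constituent containing 'the village laughed every brilliant brilliant sentence' is the S spanning 'the village laughed every brilliant brilliant sentence and laughed no sentence'; no single node in the tree dominates exactly the given words.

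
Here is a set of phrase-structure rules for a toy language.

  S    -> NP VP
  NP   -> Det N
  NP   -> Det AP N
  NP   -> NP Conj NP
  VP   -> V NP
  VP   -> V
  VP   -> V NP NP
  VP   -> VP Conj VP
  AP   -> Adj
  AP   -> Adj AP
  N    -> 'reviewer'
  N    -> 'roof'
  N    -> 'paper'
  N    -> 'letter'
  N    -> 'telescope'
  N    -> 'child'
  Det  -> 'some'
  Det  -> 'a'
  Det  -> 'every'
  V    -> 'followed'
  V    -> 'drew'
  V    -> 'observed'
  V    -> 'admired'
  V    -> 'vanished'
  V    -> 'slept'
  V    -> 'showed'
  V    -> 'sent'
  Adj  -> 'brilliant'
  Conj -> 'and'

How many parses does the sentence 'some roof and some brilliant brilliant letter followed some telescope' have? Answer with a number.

1

[S [NP [NP [Det some] [N roof]] [Conj and] [NP [Det some] [AP [Adj brilliant] [AP [Adj brilliant]]] [N letter]]] [VP [V followed] [NP [Det some] [N telescope]]]]
No rule offers an alternative attachment or grouping for any span, so this is the only derivation.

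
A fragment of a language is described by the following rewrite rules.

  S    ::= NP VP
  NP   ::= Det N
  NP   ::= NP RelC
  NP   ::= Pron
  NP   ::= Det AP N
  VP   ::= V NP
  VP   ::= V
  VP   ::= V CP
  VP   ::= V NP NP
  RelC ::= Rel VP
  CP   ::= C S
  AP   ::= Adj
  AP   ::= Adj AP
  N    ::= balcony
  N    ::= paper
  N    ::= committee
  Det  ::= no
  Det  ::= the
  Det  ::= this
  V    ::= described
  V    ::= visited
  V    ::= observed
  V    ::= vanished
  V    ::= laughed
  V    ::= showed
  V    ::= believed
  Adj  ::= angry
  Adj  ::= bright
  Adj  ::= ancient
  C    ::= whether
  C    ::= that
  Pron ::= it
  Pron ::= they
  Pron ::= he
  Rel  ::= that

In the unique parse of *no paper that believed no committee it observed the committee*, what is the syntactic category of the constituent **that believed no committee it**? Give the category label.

RelC

[S [NP [NP [Det no] [N paper]] [RelC [Rel that] [VP [V believed] [NP [Det no] [N committee]] [NP [Pron it]]]]] [VP [V observed] [NP [Det the] [N committee]]]]
The span 'that believed no committee it' is the RelC node built by RelC → Rel VP.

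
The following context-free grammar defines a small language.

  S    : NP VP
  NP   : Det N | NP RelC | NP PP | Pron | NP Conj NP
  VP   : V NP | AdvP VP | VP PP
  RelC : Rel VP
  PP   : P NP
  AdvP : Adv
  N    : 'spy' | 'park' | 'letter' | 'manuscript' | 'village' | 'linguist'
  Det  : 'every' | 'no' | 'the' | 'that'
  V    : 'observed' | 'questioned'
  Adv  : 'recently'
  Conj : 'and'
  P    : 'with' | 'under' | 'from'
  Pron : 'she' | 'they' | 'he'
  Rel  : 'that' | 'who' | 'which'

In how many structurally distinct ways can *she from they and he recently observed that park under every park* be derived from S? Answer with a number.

6

Two of the 6 distinct bracketings:
[S [NP [NP [Pron she]] [PP [P from] [NP [NP [Pron they]] [Conj and] [NP [Pron he]]]]] [VP [AdvP [Adv recently]] [VP [V observed] [NP [NP [Det that] [N park]] [PP [P under] [NP [Det every] [N park]]]]]]]
[S [NP [NP [Pron she]] [PP [P from] [NP [NP [Pron they]] [Conj and] [NP [Pron he]]]]] [VP [AdvP [Adv recently]] [VP [VP [V observed] [NP [Det that] [N park]]] [PP [P under] [NP [Det every] [N park]]]]]]
The difference turns on whether VP → VP PP is used at the relevant span, versus an alternative expansion of VP.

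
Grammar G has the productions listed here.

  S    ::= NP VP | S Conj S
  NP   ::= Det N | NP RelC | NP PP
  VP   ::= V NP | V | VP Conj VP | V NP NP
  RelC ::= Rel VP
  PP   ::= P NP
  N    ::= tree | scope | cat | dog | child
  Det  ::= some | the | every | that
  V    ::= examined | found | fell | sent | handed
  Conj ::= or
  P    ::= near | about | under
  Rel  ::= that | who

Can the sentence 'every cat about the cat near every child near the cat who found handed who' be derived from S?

For S → NP VP, every NP-prefix leaves a non-VP remainder: after 'every cat' the remainder is not a VP; after 'every cat about the cat' the remainder is not a VP; after 'every cat about the cat near every child' the remainder is not a VP (and 2 more). The alternative S rule S → S Conj S likewise has no satisfying split.

Ungrammatical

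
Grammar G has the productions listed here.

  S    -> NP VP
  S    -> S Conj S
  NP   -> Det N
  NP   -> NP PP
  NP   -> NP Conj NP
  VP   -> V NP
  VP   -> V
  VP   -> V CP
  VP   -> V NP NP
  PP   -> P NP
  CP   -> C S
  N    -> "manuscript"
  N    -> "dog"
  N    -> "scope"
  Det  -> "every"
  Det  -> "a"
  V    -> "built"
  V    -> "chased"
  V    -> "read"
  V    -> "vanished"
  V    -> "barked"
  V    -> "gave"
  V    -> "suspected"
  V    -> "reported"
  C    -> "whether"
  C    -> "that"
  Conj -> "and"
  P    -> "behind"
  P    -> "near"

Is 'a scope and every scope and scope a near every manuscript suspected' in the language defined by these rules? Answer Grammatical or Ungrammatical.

A Conj word can never sit immediately before an N word in any string this grammar generates, so the substring 'and scope' rules out a derivation.

Ungrammatical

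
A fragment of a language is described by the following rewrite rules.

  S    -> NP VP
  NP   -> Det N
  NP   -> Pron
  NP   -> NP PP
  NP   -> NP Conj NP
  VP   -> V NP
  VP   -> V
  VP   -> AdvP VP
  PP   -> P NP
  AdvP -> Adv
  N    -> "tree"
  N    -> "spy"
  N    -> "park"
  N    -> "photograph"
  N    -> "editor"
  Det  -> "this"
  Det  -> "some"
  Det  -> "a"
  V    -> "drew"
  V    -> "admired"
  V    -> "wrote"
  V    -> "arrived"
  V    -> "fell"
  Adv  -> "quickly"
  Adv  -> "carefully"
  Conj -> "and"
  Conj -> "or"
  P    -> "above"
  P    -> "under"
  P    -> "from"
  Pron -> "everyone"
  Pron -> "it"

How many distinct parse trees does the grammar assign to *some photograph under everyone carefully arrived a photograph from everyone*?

[S [NP [NP [Det some] [N photograph]] [PP [P under] [NP [Pron everyone]]]] [VP [AdvP [Adv carefully]] [VP [V arrived] [NP [NP [Det a] [N photograph]] [PP [P from] [NP [Pron everyone]]]]]]]
No rule offers an alternative attachment or grouping for any span, so this is the only derivation.

1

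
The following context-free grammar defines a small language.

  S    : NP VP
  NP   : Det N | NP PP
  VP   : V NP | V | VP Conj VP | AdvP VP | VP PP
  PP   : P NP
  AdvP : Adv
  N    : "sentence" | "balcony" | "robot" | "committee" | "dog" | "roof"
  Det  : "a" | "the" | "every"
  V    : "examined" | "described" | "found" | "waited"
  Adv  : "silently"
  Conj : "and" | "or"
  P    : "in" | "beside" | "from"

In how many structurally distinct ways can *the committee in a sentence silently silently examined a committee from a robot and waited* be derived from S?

Two of the 9 distinct bracketings:
[S [NP [NP [Det the] [N committee]] [PP [P in] [NP [Det a] [N sentence]]]] [VP [VP [AdvP [Adv silently]] [VP [AdvP [Adv silently]] [VP [V examined] [NP [NP [Det a] [N committee]] [PP [P from] [NP [Det a] [N robot]]]]]]] [Conj and] [VP [V waited]]]]
[S [NP [NP [Det the] [N committee]] [PP [P in] [NP [Det a] [N sentence]]]] [VP [VP [AdvP [Adv silently]] [VP [AdvP [Adv silently]] [VP [VP [V examined] [NP [Det a] [N committee]]] [PP [P from] [NP [Det a] [N robot]]]]]] [Conj and] [VP [V waited]]]]
The difference turns on whether VP → VP PP is used at the relevant span, versus an alternative expansion of VP.

9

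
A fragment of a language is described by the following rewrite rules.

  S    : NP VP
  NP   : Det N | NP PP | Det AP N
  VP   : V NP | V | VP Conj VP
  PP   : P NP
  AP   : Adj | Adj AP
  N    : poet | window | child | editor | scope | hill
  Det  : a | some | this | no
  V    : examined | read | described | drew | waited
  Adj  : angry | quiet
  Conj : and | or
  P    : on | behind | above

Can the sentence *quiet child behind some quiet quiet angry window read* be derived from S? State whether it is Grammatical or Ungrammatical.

For S → NP VP, no prefix of the string parses as an NP.

Ungrammatical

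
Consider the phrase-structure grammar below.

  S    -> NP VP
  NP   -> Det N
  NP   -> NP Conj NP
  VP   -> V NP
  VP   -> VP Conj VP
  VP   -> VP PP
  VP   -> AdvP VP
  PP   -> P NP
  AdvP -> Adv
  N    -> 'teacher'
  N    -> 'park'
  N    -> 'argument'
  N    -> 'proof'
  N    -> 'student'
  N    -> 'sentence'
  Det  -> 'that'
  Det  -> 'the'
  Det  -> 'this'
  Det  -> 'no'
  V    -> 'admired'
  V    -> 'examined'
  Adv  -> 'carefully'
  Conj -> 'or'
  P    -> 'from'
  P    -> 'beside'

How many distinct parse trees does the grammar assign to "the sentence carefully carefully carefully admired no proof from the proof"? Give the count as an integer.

4

Two of the 4 distinct bracketings:
[S [NP [Det the] [N sentence]] [VP [VP [AdvP [Adv carefully]] [VP [AdvP [Adv carefully]] [VP [AdvP [Adv carefully]] [VP [V admired] [NP [Det no] [N proof]]]]]] [PP [P from] [NP [Det the] [N proof]]]]]
[S [NP [Det the] [N sentence]] [VP [AdvP [Adv carefully]] [VP [VP [AdvP [Adv carefully]] [VP [AdvP [Adv carefully]] [VP [V admired] [NP [Det no] [N proof]]]]] [PP [P from] [NP [Det the] [N proof]]]]]]
The trees differ in how a recursive rule is bracketed over the same span.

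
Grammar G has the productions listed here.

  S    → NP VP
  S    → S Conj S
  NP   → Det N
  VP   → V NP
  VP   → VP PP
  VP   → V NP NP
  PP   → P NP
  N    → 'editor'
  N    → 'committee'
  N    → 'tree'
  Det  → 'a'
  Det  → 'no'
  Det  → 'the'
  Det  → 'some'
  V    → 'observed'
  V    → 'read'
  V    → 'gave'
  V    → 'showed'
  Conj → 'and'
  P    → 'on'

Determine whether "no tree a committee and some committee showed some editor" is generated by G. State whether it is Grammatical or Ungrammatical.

For S → NP VP, the only prefix that parses as NP is 'no tree', but the remainder 'a committee and some committee showed some editor' is not a VP under these rules. The alternative S rule S → S Conj S likewise has no satisfying split.

Ungrammatical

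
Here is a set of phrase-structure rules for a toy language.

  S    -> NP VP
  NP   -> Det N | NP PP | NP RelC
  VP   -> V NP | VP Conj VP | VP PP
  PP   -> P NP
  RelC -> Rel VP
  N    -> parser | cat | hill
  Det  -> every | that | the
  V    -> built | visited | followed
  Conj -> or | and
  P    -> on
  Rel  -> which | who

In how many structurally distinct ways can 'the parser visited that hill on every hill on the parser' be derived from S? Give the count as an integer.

5

Two of the 5 distinct bracketings:
[S [NP [Det the] [N parser]] [VP [V visited] [NP [NP [Det that] [N hill]] [PP [P on] [NP [NP [Det every] [N hill]] [PP [P on] [NP [Det the] [N parser]]]]]]]]
[S [NP [Det the] [N parser]] [VP [V visited] [NP [NP [NP [Det that] [N hill]] [PP [P on] [NP [Det every] [N hill]]]] [PP [P on] [NP [Det the] [N parser]]]]]]
The trees differ in how a recursive rule is bracketed over the same span.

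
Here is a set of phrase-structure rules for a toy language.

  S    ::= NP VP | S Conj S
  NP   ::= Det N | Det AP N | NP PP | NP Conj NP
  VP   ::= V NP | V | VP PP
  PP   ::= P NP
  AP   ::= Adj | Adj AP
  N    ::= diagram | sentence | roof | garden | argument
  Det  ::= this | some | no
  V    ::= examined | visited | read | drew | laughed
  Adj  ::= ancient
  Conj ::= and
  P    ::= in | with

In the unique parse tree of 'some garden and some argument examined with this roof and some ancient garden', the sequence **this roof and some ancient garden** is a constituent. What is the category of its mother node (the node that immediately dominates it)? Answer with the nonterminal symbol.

PP

S
  NP
    NP
      Det: some
      N: garden
    Conj: and
    NP
      Det: some
      N: argument
  VP
    VP
      V: examined
    PP
      P: with
      NP
        NP
          Det: this
          N: roof
        Conj: and
        NP
          Det: some
          AP
            Adj: ancient
          N: garden
The span 'this roof and some ancient garden' is the NP node built by NP → NP Conj NP.
Its mother is the PP built by PP → P NP.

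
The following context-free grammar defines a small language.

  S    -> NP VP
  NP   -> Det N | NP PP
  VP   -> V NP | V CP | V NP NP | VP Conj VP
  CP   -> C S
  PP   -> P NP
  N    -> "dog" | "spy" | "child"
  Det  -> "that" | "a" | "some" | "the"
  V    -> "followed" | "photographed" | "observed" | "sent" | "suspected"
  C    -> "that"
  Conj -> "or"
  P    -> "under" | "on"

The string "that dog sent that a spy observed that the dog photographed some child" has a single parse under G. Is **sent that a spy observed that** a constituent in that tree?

[S [NP [Det that] [N dog]] [VP [V sent] [CP [C that] [S [NP [Det a] [N spy]] [VP [V observed] [CP [C that] [S [NP [Det the] [N dog]] [VP [V photographed] [NP [Det some] [N child]]]]]]]]]]
The smallest constituent containing 'sent that a spy observed that' is the VP spanning 'sent that a spy observed that the dog photographed some child'; no single node in the tree dominates exactly the given words.

No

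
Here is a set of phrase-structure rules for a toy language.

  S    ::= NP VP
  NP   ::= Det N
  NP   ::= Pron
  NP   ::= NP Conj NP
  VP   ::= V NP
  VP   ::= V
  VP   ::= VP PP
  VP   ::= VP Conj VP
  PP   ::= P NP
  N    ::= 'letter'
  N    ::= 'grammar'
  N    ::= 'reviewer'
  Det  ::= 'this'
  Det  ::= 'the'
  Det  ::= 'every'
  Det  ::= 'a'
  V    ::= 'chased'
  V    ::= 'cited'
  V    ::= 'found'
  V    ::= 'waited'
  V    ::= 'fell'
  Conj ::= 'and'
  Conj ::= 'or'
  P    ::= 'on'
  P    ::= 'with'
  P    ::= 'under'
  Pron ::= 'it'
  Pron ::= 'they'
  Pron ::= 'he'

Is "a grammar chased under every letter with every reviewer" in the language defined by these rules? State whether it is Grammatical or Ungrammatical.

[S [NP [Det a] [N grammar]] [VP [VP [VP [V chased]] [PP [P under] [NP [Det every] [N letter]]]] [PP [P with] [NP [Det every] [N reviewer]]]]]
The bracketing above is licensed at every node by one of the given productions, with S at the root.

Grammatical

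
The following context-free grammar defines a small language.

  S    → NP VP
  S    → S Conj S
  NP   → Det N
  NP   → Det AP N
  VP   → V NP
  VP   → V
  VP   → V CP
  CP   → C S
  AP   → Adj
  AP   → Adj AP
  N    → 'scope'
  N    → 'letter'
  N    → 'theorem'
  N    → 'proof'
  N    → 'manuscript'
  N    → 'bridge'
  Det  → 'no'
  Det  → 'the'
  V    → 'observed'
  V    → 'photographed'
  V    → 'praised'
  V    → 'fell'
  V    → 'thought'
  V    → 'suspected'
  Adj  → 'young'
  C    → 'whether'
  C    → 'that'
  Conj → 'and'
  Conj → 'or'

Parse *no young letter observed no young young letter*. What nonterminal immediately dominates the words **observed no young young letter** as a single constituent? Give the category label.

[S [NP [Det no] [AP [Adj young]] [N letter]] [VP [V observed] [NP [Det no] [AP [Adj young] [AP [Adj young]]] [N letter]]]]
The span 'observed no young young letter' is the VP node built by VP → V NP.

VP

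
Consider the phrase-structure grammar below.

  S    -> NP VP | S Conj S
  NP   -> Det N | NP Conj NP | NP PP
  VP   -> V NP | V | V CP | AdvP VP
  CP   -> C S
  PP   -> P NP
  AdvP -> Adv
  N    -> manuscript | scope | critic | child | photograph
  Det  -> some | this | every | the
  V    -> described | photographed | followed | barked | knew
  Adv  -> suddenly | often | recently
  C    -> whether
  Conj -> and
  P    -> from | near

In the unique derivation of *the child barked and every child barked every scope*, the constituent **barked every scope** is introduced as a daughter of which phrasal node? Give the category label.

S
  S
    NP
      Det: the
      N: child
    VP
      V: barked
  Conj: and
  S
    NP
      Det: every
      N: child
    VP
      V: barked
      NP
        Det: every
        N: scope
The span 'barked every scope' is the VP node built by VP → V NP.
Its mother is the S built by S → NP VP.

S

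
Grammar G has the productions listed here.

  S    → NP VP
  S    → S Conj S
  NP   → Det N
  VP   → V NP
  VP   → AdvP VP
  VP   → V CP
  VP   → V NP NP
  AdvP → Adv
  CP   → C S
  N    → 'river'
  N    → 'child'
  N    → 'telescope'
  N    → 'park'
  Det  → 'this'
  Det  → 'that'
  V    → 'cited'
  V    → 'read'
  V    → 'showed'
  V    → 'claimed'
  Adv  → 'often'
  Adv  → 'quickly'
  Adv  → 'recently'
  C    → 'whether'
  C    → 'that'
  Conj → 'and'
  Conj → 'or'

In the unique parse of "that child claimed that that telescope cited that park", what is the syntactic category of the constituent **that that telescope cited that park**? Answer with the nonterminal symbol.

S
  NP
    Det: that
    N: child
  VP
    V: claimed
    CP
      C: that
      S
        NP
          Det: that
          N: telescope
        VP
          V: cited
          NP
            Det: that
            N: park
The span 'that that telescope cited that park' is the CP node built by CP → C S.

CP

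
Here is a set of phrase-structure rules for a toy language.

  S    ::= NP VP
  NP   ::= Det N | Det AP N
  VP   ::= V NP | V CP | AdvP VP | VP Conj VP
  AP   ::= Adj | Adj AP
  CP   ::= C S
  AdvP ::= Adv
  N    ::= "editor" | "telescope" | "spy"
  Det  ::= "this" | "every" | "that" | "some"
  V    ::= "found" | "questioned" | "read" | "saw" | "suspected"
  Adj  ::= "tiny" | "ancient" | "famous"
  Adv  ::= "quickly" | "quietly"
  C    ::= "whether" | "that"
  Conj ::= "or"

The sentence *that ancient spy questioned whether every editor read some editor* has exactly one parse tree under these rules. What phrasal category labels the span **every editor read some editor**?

S
  NP
    Det: that
    AP
      Adj: ancient
    N: spy
  VP
    V: questioned
    CP
      C: whether
      S
        NP
          Det: every
          N: editor
        VP
          V: read
          NP
            Det: some
            N: editor
The span 'every editor read some editor' is the S node built by S → NP VP.

S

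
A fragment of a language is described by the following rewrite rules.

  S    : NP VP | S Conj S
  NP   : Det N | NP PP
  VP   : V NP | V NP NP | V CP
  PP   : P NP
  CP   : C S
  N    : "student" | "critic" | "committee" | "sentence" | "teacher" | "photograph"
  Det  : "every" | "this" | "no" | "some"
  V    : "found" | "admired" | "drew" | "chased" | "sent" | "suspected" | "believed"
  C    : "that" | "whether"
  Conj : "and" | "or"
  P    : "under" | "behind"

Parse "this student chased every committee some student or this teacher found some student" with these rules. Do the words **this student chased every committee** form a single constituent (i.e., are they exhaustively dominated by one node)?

[S [S [NP [Det this] [N student]] [VP [V chased] [NP [Det every] [N committee]] [NP [Det some] [N student]]]] [Conj or] [S [NP [Det this] [N teacher]] [VP [V found] [NP [Det some] [N student]]]]]
The smallest constituent containing 'this student chased every committee' is the S spanning 'this student chased every committee some student'; no single node in the tree dominates exactly the given words.

No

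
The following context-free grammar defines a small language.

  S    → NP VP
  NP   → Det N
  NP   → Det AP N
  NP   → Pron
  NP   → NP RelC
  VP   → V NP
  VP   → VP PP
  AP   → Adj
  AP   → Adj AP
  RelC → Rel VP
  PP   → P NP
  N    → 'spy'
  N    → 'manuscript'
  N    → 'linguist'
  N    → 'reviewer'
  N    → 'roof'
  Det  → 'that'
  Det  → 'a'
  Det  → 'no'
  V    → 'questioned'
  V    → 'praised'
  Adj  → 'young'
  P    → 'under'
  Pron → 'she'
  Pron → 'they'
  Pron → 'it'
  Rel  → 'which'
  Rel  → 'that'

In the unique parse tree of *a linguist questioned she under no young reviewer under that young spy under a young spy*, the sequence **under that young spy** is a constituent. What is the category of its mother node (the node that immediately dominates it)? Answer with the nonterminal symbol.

[S [NP [Det a] [N linguist]] [VP [VP [VP [VP [V questioned] [NP [Pron she]]] [PP [P under] [NP [Det no] [AP [Adj young]] [N reviewer]]]] [PP [P under] [NP [Det that] [AP [Adj young]] [N spy]]]] [PP [P under] [NP [Det a] [AP [Adj young]] [N spy]]]]]
The span 'under that young spy' is the PP node built by PP → P NP.
Its mother is the VP built by VP → VP PP.

VP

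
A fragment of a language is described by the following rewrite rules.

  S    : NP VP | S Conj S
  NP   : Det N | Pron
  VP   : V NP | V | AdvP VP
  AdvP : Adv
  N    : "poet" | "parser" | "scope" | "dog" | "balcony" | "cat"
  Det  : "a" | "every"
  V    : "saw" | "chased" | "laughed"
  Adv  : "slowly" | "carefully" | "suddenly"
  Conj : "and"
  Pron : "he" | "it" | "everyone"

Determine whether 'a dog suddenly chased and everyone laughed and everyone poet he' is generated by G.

A Pron word can never sit immediately before an N word in any string this grammar generates, so the substring 'everyone poet' rules out a derivation.

Ungrammatical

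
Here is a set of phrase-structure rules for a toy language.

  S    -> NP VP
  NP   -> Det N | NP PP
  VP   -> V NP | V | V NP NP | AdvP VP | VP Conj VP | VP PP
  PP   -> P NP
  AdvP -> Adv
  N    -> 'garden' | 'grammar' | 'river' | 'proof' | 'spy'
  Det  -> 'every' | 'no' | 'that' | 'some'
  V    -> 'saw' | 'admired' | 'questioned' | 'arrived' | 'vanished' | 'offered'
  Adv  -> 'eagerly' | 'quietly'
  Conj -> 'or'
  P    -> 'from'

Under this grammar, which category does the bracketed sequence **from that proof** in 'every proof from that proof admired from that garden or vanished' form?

PP

[S [NP [NP [Det every] [N proof]] [PP [P from] [NP [Det that] [N proof]]]] [VP [VP [VP [V admired]] [PP [P from] [NP [Det that] [N garden]]]] [Conj or] [VP [V vanished]]]]
The span 'from that proof' is the PP node built by PP → P NP.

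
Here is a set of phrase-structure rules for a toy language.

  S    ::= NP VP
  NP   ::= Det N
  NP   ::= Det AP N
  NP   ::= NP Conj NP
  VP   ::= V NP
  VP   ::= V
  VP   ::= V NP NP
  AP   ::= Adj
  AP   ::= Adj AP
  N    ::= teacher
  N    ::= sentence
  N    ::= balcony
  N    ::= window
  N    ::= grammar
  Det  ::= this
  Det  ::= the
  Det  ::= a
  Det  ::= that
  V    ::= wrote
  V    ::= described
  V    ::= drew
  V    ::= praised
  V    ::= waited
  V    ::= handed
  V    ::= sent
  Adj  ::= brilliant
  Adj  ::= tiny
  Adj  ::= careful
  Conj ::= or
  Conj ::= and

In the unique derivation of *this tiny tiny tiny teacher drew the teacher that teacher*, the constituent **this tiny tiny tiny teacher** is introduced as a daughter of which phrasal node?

S

[S [NP [Det this] [AP [Adj tiny] [AP [Adj tiny] [AP [Adj tiny]]]] [N teacher]] [VP [V drew] [NP [Det the] [N teacher]] [NP [Det that] [N teacher]]]]
The span 'this tiny tiny tiny teacher' is the NP node built by NP → Det AP N.
Its mother is the S built by S → NP VP.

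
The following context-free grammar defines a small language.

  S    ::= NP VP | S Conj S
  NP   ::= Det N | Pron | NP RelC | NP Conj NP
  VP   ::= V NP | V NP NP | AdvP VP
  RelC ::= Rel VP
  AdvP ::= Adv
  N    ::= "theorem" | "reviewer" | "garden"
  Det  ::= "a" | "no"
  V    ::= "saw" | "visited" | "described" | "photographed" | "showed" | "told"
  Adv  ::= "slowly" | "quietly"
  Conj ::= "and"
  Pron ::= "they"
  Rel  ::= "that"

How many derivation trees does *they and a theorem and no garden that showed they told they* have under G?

Two of the 5 distinct bracketings:
[S [NP [NP [NP [Pron they]] [Conj and] [NP [NP [Det a] [N theorem]] [Conj and] [NP [Det no] [N garden]]]] [RelC [Rel that] [VP [V showed] [NP [Pron they]]]]] [VP [V told] [NP [Pron they]]]]
[S [NP [NP [NP [NP [Pron they]] [Conj and] [NP [Det a] [N theorem]]] [Conj and] [NP [Det no] [N garden]]] [RelC [Rel that] [VP [V showed] [NP [Pron they]]]]] [VP [V told] [NP [Pron they]]]]
The trees differ in how a recursive rule is bracketed over the same span.

5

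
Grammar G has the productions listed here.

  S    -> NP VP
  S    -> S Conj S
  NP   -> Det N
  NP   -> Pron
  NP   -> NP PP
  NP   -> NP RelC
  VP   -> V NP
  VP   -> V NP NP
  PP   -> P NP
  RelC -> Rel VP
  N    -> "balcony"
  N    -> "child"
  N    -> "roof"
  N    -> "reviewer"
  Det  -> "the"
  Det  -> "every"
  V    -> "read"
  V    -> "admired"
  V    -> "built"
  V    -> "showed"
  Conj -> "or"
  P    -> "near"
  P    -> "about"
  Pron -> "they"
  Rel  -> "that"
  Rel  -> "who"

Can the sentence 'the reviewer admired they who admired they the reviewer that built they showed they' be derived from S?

Ungrammatical

For S → NP VP, the only prefix that parses as NP is 'the reviewer', but the remainder 'admired they who admired they the reviewer that built they showed they' is not a VP under these rules. The alternative S rule S → S Conj S likewise has no satisfying split.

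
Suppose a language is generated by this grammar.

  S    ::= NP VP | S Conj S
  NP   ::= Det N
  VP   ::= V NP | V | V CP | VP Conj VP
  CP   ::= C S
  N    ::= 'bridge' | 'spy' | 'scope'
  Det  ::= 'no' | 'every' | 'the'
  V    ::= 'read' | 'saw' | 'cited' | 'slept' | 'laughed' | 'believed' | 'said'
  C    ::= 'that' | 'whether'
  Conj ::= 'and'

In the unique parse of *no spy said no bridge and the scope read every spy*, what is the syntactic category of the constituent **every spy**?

NP

[S [S [NP [Det no] [N spy]] [VP [V said] [NP [Det no] [N bridge]]]] [Conj and] [S [NP [Det the] [N scope]] [VP [V read] [NP [Det every] [N spy]]]]]
The span 'every spy' is the NP node built by NP → Det N.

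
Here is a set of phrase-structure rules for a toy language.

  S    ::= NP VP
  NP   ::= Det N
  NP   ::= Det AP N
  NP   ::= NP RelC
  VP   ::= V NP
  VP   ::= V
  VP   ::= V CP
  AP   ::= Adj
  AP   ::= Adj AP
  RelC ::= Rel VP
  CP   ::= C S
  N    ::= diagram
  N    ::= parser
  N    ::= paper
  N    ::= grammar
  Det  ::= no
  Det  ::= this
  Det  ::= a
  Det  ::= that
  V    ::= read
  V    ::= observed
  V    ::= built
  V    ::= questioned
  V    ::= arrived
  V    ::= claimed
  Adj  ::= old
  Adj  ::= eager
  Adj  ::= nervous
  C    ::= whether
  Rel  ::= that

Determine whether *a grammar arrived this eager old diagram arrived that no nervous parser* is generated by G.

Ungrammatical

A Det/Rel word can never sit immediately before a Det word in any string this grammar generates, so the substring 'that no' rules out a derivation.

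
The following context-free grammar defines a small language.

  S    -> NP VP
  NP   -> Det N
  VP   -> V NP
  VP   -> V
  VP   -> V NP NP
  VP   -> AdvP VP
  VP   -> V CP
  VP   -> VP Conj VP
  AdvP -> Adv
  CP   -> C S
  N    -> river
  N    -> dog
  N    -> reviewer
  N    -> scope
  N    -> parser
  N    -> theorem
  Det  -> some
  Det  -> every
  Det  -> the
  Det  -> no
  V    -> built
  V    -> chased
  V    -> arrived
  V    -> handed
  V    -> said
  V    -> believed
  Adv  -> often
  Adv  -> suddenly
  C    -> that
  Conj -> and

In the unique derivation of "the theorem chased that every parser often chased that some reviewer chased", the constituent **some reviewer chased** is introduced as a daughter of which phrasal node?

[S [NP [Det the] [N theorem]] [VP [V chased] [CP [C that] [S [NP [Det every] [N parser]] [VP [AdvP [Adv often]] [VP [V chased] [CP [C that] [S [NP [Det some] [N reviewer]] [VP [V chased]]]]]]]]]]
The span 'some reviewer chased' is the S node built by S → NP VP.
Its mother is the CP built by CP → C S.

CP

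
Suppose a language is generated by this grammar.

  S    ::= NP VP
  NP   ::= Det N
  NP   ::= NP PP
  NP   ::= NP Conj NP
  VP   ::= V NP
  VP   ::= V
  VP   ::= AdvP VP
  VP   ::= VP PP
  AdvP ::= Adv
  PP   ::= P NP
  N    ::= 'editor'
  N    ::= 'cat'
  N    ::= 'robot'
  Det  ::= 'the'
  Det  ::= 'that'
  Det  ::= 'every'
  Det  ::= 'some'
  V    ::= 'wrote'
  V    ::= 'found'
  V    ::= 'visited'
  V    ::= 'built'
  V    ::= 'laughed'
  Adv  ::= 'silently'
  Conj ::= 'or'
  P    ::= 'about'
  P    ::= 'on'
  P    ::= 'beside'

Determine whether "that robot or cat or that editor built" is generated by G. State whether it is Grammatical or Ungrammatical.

Ungrammatical

A Conj word can never sit immediately before an N word in any string this grammar generates, so the substring 'or cat' rules out a derivation.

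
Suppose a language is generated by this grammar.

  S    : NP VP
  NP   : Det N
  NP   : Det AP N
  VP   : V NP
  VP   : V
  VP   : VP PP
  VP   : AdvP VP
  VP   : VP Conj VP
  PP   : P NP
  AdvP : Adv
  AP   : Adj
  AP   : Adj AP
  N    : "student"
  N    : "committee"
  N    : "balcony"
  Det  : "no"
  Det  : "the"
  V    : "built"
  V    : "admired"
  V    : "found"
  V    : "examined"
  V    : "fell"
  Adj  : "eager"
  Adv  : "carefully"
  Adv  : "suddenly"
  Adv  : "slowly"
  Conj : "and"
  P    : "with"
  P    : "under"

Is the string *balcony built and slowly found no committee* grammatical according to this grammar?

Ungrammatical

For S → NP VP, no prefix of the string parses as an NP.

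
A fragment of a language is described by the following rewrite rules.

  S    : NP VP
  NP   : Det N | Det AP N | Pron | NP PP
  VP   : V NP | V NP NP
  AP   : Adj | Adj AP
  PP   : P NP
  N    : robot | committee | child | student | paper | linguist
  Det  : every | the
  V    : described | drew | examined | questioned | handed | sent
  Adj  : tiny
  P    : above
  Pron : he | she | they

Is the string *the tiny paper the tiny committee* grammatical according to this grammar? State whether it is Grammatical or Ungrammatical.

Ungrammatical

For S → NP VP, the only prefix that parses as NP is 'the tiny paper', but the remainder 'the tiny committee' is not a VP under these rules.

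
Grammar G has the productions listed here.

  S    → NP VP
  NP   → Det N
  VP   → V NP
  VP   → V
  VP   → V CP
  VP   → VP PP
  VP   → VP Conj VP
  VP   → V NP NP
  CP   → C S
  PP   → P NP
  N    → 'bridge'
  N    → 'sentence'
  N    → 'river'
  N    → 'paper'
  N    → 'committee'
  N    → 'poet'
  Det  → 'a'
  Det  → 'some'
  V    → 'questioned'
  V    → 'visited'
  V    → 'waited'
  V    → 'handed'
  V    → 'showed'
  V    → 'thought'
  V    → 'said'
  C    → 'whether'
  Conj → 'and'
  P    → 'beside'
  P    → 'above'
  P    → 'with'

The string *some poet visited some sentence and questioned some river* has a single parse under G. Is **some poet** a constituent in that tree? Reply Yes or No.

Yes

[S [NP [Det some] [N poet]] [VP [VP [V visited] [NP [Det some] [N sentence]]] [Conj and] [VP [V questioned] [NP [Det some] [N river]]]]]
The words 'some poet' are exhaustively dominated by a single NP node (built by NP → Det N), so they form a constituent.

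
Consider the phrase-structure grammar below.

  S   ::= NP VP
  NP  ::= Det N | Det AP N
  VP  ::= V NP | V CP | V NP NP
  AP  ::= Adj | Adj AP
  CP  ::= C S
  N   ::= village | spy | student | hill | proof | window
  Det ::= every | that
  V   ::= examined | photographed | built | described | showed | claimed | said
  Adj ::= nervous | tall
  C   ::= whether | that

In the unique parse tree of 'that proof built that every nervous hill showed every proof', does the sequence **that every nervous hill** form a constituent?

[S [NP [Det that] [N proof]] [VP [V built] [CP [C that] [S [NP [Det every] [AP [Adj nervous]] [N hill]] [VP [V showed] [NP [Det every] [N proof]]]]]]]
The smallest constituent containing 'that every nervous hill' is the CP spanning 'that every nervous hill showed every proof'; no single node in the tree dominates exactly the given words.

No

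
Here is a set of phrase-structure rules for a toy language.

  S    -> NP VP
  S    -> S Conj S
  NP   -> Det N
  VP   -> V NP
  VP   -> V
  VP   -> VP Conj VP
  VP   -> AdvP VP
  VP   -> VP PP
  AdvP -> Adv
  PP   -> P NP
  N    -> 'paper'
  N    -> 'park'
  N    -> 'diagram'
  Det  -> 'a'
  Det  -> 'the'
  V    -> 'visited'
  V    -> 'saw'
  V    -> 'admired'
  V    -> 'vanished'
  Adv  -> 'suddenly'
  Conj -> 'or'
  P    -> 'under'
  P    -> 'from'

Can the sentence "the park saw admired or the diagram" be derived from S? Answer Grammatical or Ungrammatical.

A V word can never sit immediately before a V word in any string this grammar generates, so the substring 'saw admired' rules out a derivation.

Ungrammatical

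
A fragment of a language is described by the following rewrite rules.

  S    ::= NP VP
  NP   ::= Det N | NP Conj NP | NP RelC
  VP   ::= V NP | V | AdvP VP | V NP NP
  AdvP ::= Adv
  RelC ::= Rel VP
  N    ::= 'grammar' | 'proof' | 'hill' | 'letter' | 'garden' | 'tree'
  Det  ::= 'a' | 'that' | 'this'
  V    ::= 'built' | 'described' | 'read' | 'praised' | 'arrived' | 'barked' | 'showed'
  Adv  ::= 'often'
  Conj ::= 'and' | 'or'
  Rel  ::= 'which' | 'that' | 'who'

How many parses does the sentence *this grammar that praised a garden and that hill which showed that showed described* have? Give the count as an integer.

Two of the 9 distinct bracketings:
[S [NP [NP [NP [Det this] [N grammar]] [RelC [Rel that] [VP [V praised] [NP [Det a] [N garden]]]]] [Conj and] [NP [NP [NP [Det that] [N hill]] [RelC [Rel which] [VP [V showed]]]] [RelC [Rel that] [VP [V showed]]]]] [VP [V described]]]
[S [NP [NP [Det this] [N grammar]] [RelC [Rel that] [VP [V praised] [NP [NP [Det a] [N garden]] [Conj and] [NP [NP [NP [Det that] [N hill]] [RelC [Rel which] [VP [V showed]]]] [RelC [Rel that] [VP [V showed]]]]]]]] [VP [V described]]]
The trees differ in how a recursive rule is bracketed over the same span.

9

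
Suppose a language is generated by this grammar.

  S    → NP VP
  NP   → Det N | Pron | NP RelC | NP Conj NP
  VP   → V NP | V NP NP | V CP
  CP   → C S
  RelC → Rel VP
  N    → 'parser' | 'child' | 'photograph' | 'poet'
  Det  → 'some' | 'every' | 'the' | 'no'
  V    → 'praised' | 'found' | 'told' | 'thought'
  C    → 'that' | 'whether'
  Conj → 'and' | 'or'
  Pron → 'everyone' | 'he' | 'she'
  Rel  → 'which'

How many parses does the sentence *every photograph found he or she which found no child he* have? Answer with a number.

4

Two of the 4 distinct bracketings:
[S [NP [Det every] [N photograph]] [VP [V found] [NP [NP [NP [Pron he]] [Conj or] [NP [Pron she]]] [RelC [Rel which] [VP [V found] [NP [Det no] [N child]] [NP [Pron he]]]]]]]
[S [NP [Det every] [N photograph]] [VP [V found] [NP [NP [Pron he]] [Conj or] [NP [NP [Pron she]] [RelC [Rel which] [VP [V found] [NP [Det no] [N child]] [NP [Pron he]]]]]]]]
The trees differ in how a recursive rule is bracketed over the same span.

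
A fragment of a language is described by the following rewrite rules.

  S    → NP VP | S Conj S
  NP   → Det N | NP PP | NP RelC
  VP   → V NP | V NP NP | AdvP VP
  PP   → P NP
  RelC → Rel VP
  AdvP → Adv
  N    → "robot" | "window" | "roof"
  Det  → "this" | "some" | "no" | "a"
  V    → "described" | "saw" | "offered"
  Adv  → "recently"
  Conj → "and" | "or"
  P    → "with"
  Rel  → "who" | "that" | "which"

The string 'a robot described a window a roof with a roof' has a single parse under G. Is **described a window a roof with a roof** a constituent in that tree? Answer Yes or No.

Yes

[S [NP [Det a] [N robot]] [VP [V described] [NP [Det a] [N window]] [NP [NP [Det a] [N roof]] [PP [P with] [NP [Det a] [N roof]]]]]]
The words 'described a window a roof with a roof' are exhaustively dominated by a single VP node (built by VP → V NP NP), so they form a constituent.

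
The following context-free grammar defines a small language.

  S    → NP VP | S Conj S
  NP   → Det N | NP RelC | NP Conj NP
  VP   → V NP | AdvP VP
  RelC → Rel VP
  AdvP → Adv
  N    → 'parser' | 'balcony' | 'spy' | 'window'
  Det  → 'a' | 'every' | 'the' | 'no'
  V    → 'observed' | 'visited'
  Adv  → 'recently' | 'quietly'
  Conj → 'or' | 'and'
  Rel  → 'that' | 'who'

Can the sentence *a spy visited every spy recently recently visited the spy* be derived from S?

Ungrammatical

For S → NP VP, the only prefix that parses as NP is 'a spy', but the remainder 'visited every spy recently recently visited the spy' is not a VP under these rules. The alternative S rule S → S Conj S likewise has no satisfying split.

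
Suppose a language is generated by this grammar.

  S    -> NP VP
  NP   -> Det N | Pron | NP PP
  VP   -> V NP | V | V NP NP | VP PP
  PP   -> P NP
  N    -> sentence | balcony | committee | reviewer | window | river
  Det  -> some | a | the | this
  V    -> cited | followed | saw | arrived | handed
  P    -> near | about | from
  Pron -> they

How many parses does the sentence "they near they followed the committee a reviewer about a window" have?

2

The two bracketings:
[S [NP [NP [Pron they]] [PP [P near] [NP [Pron they]]]] [VP [V followed] [NP [Det the] [N committee]] [NP [NP [Det a] [N reviewer]] [PP [P about] [NP [Det a] [N window]]]]]]
[S [NP [NP [Pron they]] [PP [P near] [NP [Pron they]]]] [VP [VP [V followed] [NP [Det the] [N committee]] [NP [Det a] [N reviewer]]] [PP [P about] [NP [Det a] [N window]]]]]
The difference turns on whether VP → VP PP is used at the relevant span, versus an alternative expansion of VP.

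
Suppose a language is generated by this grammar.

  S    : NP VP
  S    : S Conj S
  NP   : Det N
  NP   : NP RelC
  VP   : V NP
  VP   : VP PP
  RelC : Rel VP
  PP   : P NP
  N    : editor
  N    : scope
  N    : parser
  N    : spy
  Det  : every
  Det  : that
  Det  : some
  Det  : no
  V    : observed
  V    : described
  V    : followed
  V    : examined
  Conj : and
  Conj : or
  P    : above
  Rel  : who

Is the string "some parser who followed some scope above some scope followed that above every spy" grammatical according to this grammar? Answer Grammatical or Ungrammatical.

A Det word can never sit immediately before a P word in any string this grammar generates, so the substring 'that above' rules out a derivation.

Ungrammatical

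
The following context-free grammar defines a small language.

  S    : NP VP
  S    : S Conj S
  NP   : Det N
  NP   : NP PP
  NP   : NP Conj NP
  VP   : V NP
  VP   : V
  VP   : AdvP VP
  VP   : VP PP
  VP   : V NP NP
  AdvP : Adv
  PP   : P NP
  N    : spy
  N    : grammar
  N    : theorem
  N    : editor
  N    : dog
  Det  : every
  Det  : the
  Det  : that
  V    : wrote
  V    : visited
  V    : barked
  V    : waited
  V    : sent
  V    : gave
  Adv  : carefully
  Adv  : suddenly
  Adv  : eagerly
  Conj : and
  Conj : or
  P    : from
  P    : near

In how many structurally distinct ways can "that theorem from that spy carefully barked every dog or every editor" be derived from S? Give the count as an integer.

1

[S [NP [NP [Det that] [N theorem]] [PP [P from] [NP [Det that] [N spy]]]] [VP [AdvP [Adv carefully]] [VP [V barked] [NP [NP [Det every] [N dog]] [Conj or] [NP [Det every] [N editor]]]]]]
No rule offers an alternative attachment or grouping for any span, so this is the only derivation.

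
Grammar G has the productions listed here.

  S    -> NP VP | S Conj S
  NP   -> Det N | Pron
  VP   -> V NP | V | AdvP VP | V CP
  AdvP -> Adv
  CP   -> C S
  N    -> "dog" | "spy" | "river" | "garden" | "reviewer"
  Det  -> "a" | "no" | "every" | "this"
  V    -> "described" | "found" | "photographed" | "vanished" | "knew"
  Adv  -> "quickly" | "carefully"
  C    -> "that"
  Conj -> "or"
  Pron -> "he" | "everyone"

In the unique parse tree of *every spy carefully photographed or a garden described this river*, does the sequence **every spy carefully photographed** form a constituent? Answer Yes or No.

Yes

[S [S [NP [Det every] [N spy]] [VP [AdvP [Adv carefully]] [VP [V photographed]]]] [Conj or] [S [NP [Det a] [N garden]] [VP [V described] [NP [Det this] [N river]]]]]
The words 'every spy carefully photographed' are exhaustively dominated by a single S node (built by S → NP VP), so they form a constituent.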